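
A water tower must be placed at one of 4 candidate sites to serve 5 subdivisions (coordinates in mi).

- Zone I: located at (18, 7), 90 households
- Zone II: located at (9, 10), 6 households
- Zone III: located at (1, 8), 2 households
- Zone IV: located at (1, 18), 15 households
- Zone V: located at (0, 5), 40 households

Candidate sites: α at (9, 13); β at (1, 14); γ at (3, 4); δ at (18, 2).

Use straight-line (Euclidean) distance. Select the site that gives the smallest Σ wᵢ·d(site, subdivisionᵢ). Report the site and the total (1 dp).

Total weighted distance at each candidate:
  α (9, 13): total = 1633.5
  β (1, 14): total = 2142.5
  γ (3, 4): total = 1775.2
  δ (18, 2): total = 1638.4
Minimum is at α with total 1633.5 mi.

α, total 1633.5 mi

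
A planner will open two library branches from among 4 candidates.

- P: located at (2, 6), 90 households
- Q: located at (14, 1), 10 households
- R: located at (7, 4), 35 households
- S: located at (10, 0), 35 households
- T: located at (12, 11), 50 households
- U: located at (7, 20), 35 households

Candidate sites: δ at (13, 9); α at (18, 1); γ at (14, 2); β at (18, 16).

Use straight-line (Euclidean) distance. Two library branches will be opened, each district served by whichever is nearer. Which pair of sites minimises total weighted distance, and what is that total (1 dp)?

{δ, γ}, total 1997.8

Evaluate every pair (each demand assigned to the nearer of the two):
  {δ, γ}: total = 1997.8
  {δ, α}: total = 2172.0
  {δ, β}: total = 2233.6
  {γ, β}: total = 2359.9
  {α, γ}: total = 2696.7
  {α, β}: total = 3030.1
Best pair: {δ, γ} with total 1997.8.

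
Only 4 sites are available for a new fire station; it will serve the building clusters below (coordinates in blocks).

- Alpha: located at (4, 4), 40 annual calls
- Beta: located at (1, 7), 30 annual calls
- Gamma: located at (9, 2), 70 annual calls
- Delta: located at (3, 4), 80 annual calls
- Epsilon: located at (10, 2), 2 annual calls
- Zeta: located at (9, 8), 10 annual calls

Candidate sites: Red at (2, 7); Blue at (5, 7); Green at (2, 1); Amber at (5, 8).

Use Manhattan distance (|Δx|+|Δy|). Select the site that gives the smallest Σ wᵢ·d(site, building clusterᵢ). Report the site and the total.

Blue, total 1380 blocks

Total weighted distance at each candidate:
  Red (2, 7): total = 1496
  Blue (5, 7): total = 1380
  Green (2, 1): total = 1448
  Amber (5, 8): total = 1592
Minimum is at Blue with total 1380 blocks.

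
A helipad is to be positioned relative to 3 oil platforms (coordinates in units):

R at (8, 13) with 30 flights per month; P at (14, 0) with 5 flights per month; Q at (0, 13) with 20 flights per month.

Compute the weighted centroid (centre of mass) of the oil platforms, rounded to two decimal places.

(5.64, 11.82)

The minimiser of Σwᵢ‖p−pᵢ‖² is the weighted centroid p* = (Σwᵢpᵢ)/(Σwᵢ).
Σwᵢ = 55.
Σwᵢxᵢ = 30·8 + 5·14 + 20·0 = 310.
Σwᵢyᵢ = 30·13 + 5·0 + 20·13 = 650.
x* = 310/55 = 5.64, y* = 650/55 = 11.82.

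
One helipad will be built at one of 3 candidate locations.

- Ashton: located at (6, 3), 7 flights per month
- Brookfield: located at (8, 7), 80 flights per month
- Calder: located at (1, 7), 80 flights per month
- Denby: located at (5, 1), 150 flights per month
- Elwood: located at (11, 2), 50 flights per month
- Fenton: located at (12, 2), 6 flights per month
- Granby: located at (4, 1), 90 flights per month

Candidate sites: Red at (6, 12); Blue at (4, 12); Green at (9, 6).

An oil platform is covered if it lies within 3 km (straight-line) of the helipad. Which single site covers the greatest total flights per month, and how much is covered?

Coverage radius r = 3 km; a point is covered iff (Δx)²+(Δy)² ≤ 3² = 9.
  Red (6, 12): covers {none} → 0
  Blue (4, 12): covers {none} → 0
  Green (9, 6): covers {Brookfield} → 80
Maximum coverage at Green: 80 flights per month.

Green, covering 80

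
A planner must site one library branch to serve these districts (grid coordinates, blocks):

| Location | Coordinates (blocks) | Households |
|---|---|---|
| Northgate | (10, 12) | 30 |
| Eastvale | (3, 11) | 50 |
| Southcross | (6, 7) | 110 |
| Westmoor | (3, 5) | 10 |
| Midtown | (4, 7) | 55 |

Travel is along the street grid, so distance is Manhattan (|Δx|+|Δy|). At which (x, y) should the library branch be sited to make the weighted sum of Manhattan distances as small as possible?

(6, 7)

Manhattan distance separates: Σwᵢ(|x−xᵢ|+|y−yᵢ|) = Σwᵢ|x−xᵢ| + Σwᵢ|y−yᵢ|, so x and y are optimised independently as 1-D weighted medians.
Total weight W = 255; half = 127.5.
x-coordinate, sorted with cumulative weight:
  x=3 (Eastvale, w=50) cum 50
  x=3 (Westmoor, w=10) cum 60
  x=4 (Midtown, w=55) cum 115
  x=6 (Southcross, w=110) cum 225  ← median
  x=10 (Northgate, w=30) cum 255
⇒ x* = 6
y-coordinate, sorted with cumulative weight:
  y=5 (Westmoor, w=10) cum 10
  y=7 (Southcross, w=110) cum 120
  y=7 (Midtown, w=55) cum 175  ← median
  y=11 (Eastvale, w=50) cum 225
  y=12 (Northgate, w=30) cum 255
⇒ y* = 7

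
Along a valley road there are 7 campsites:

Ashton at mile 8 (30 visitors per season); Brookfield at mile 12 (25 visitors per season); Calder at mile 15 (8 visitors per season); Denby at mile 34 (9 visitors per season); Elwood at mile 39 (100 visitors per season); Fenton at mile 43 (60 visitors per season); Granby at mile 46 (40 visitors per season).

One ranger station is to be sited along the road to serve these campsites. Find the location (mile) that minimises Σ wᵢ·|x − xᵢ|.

For a sum of weighted absolute distances on a line, the optimum is the weighted median (not the mean). Total weight W = 272; half-weight = 136.
Sort by position and accumulate weight:
  mile 8 (Ashton, w=30) → cum 30
  mile 12 (Brookfield, w=25) → cum 55
  mile 15 (Calder, w=8) → cum 63
  mile 34 (Denby, w=9) → cum 72
  mile 39 (Elwood, w=100) → cum 172  ≥ 136 → median here
  mile 43 (Fenton, w=60) → cum 232
  mile 46 (Granby, w=40) → cum 272
Optimal location: mile 39.

x = 39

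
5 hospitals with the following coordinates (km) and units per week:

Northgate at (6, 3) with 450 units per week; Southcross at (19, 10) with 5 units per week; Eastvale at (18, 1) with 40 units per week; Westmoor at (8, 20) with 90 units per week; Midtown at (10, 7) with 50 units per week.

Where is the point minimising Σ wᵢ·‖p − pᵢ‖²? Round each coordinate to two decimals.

(7.46, 5.65)

The minimiser of Σwᵢ‖p−pᵢ‖² is the weighted centroid p* = (Σwᵢpᵢ)/(Σwᵢ).
Σwᵢ = 635.
Σwᵢxᵢ = 450·6 + 5·19 + 40·18 + 90·8 + 50·10 = 4735.
Σwᵢyᵢ = 450·3 + 5·10 + 40·1 + 90·20 + 50·7 = 3590.
x* = 4735/635 = 7.46, y* = 3590/635 = 5.65.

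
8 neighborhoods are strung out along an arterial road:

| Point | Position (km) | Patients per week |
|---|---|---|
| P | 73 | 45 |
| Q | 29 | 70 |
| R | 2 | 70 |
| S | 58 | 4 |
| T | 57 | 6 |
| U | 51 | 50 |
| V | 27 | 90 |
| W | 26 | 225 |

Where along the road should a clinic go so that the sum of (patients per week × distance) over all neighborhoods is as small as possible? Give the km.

For a sum of weighted absolute distances on a line, the optimum is the weighted median (not the mean). Total weight W = 560; half-weight = 280.
Sort by position and accumulate weight:
  km 2 (R, w=70) → cum 70
  km 26 (W, w=225) → cum 295  ≥ 280 → median here
  km 27 (V, w=90) → cum 385
  km 29 (Q, w=70) → cum 455
  km 51 (U, w=50) → cum 505
  km 57 (T, w=6) → cum 511
  km 58 (S, w=4) → cum 515
  km 73 (P, w=45) → cum 560
Optimal location: km 26.

x = 26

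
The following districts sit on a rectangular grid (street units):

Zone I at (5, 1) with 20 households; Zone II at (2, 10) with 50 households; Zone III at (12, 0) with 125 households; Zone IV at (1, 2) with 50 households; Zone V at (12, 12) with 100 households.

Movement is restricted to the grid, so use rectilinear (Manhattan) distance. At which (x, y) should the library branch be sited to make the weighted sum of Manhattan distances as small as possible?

Manhattan distance separates: Σwᵢ(|x−xᵢ|+|y−yᵢ|) = Σwᵢ|x−xᵢ| + Σwᵢ|y−yᵢ|, so x and y are optimised independently as 1-D weighted medians.
Total weight W = 345; half = 172.5.
x-coordinate, sorted with cumulative weight:
  x=1 (Zone IV, w=50) cum 50
  x=2 (Zone II, w=50) cum 100
  x=5 (Zone I, w=20) cum 120
  x=12 (Zone III, w=125) cum 245  ← median
  x=12 (Zone V, w=100) cum 345
⇒ x* = 12
y-coordinate, sorted with cumulative weight:
  y=0 (Zone III, w=125) cum 125
  y=1 (Zone I, w=20) cum 145
  y=2 (Zone IV, w=50) cum 195  ← median
  y=10 (Zone II, w=50) cum 245
  y=12 (Zone V, w=100) cum 345
⇒ y* = 2

(12, 2)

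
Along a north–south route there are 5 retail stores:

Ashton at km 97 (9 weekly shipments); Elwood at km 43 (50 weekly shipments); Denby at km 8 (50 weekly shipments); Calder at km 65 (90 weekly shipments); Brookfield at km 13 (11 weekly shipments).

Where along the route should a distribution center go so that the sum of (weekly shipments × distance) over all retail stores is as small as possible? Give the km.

For a sum of weighted absolute distances on a line, the optimum is the weighted median (not the mean). Total weight W = 210; half-weight = 105.
Sort by position and accumulate weight:
  km 8 (Denby, w=50) → cum 50
  km 13 (Brookfield, w=11) → cum 61
  km 43 (Elwood, w=50) → cum 111  ≥ 105 → median here
  km 65 (Calder, w=90) → cum 201
  km 97 (Ashton, w=9) → cum 210
Optimal location: km 43.

x = 43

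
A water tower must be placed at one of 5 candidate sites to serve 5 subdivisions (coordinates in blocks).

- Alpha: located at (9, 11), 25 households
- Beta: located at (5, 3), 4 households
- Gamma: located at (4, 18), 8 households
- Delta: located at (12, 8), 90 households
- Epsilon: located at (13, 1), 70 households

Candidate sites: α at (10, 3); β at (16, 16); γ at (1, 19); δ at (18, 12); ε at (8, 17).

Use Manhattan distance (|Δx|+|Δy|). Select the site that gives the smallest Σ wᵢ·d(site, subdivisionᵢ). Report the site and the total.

Total weighted distance at each candidate:
  α (10, 3): total = 1393
  β (16, 16): total = 2848
  γ (1, 19): total = 4592
  δ (18, 12): total = 2518
  ε (8, 17): total = 2923
Minimum is at α with total 1393 blocks.

α, total 1393 blocks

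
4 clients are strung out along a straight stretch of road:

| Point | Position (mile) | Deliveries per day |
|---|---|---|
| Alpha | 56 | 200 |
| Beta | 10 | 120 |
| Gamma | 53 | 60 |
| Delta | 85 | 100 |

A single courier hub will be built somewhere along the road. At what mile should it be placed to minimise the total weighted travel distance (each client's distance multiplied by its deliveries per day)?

x = 56

For a sum of weighted absolute distances on a line, the optimum is the weighted median (not the mean). Total weight W = 480; half-weight = 240.
Sort by position and accumulate weight:
  mile 10 (Beta, w=120) → cum 120
  mile 53 (Gamma, w=60) → cum 180
  mile 56 (Alpha, w=200) → cum 380  ≥ 240 → median here
  mile 85 (Delta, w=100) → cum 480
Optimal location: mile 56.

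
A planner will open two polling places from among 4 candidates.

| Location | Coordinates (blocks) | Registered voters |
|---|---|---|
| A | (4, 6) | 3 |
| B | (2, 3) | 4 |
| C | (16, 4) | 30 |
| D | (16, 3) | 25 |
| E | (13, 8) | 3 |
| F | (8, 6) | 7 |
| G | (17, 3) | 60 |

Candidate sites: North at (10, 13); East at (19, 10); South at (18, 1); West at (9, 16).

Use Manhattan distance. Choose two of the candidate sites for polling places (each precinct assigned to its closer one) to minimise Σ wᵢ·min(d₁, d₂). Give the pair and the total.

Evaluate every pair (each demand assigned to the nearer of the two):
  {North, South}: total = 628
  {South, West}: total = 660
  {East, South}: total = 688
  {North, East}: total = 1258
  {East, West}: total = 1286
  {North, West}: total = 2068
Best pair: {North, South} with total 628.

{North, South}, total 628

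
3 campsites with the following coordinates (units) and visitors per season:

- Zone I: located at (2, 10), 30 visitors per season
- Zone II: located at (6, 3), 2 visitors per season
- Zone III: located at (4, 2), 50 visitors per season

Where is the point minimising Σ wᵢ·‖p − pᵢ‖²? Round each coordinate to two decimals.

(3.32, 4.95)

The minimiser of Σwᵢ‖p−pᵢ‖² is the weighted centroid p* = (Σwᵢpᵢ)/(Σwᵢ).
Σwᵢ = 82.
Σwᵢxᵢ = 30·2 + 2·6 + 50·4 = 272.
Σwᵢyᵢ = 30·10 + 2·3 + 50·2 = 406.
x* = 272/82 = 3.32, y* = 406/82 = 4.95.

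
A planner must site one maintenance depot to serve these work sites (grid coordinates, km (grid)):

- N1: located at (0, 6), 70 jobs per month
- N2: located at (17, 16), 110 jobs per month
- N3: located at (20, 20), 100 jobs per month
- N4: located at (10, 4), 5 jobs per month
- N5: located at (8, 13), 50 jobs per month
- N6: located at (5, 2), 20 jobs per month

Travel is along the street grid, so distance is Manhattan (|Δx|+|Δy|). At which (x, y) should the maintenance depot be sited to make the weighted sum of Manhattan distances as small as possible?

Manhattan distance separates: Σwᵢ(|x−xᵢ|+|y−yᵢ|) = Σwᵢ|x−xᵢ| + Σwᵢ|y−yᵢ|, so x and y are optimised independently as 1-D weighted medians.
Total weight W = 355; half = 177.5.
x-coordinate, sorted with cumulative weight:
  x=0 (N1, w=70) cum 70
  x=5 (N6, w=20) cum 90
  x=8 (N5, w=50) cum 140
  x=10 (N4, w=5) cum 145
  x=17 (N2, w=110) cum 255  ← median
  x=20 (N3, w=100) cum 355
⇒ x* = 17
y-coordinate, sorted with cumulative weight:
  y=2 (N6, w=20) cum 20
  y=4 (N4, w=5) cum 25
  y=6 (N1, w=70) cum 95
  y=13 (N5, w=50) cum 145
  y=16 (N2, w=110) cum 255  ← median
  y=20 (N3, w=100) cum 355
⇒ y* = 16

(17, 16)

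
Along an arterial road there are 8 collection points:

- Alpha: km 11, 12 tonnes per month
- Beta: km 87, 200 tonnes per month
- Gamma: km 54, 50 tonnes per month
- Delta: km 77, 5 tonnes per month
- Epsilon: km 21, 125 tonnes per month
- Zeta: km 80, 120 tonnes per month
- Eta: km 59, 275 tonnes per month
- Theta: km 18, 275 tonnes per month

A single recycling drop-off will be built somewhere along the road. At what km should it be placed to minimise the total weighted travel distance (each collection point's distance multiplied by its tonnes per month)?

For a sum of weighted absolute distances on a line, the optimum is the weighted median (not the mean). Total weight W = 1062; half-weight = 531.
Sort by position and accumulate weight:
  km 11 (Alpha, w=12) → cum 12
  km 18 (Theta, w=275) → cum 287
  km 21 (Epsilon, w=125) → cum 412
  km 54 (Gamma, w=50) → cum 462
  km 59 (Eta, w=275) → cum 737  ≥ 531 → median here
  km 77 (Delta, w=5) → cum 742
  km 80 (Zeta, w=120) → cum 862
  km 87 (Beta, w=200) → cum 1062
Optimal location: km 59.

x = 59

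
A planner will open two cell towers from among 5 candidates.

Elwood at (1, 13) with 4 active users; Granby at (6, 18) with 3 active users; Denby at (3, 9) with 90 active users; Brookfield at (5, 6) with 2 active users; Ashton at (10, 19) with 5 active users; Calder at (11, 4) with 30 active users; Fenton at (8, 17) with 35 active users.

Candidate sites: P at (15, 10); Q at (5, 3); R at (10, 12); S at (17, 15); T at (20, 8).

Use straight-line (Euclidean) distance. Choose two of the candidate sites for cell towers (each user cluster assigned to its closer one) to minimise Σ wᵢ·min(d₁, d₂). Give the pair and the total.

{Q, R}, total 1039.0

Evaluate every pair (each demand assigned to the nearer of the two):
  {Q, R}: total = 1039.0
  {Q, S}: total = 1198.0
  {P, R}: total = 1198.7
  {R, S}: total = 1224.2
  {R, T}: total = 1224.2
  {P, Q}: total = 1234.9
  {Q, T}: total = 1421.3
  {P, S}: total = 1776.1
  {P, T}: total = 1813.0
  {S, T}: total = 2158.0
Best pair: {Q, R} with total 1039.0.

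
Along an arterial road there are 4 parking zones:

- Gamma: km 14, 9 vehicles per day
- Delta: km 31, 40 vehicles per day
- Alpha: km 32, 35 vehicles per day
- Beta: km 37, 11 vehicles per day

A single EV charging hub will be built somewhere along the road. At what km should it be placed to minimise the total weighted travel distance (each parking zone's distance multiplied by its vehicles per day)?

x = 31

For a sum of weighted absolute distances on a line, the optimum is the weighted median (not the mean). Total weight W = 95; half-weight = 47.5.
Sort by position and accumulate weight:
  km 14 (Gamma, w=9) → cum 9
  km 31 (Delta, w=40) → cum 49  ≥ 47.5 → median here
  km 32 (Alpha, w=35) → cum 84
  km 37 (Beta, w=11) → cum 95
Optimal location: km 31.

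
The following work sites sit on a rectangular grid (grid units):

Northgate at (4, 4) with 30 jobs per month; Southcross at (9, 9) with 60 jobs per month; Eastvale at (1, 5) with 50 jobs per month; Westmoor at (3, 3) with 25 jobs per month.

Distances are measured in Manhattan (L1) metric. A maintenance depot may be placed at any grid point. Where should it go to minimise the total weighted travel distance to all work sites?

(4, 5)

Manhattan distance separates: Σwᵢ(|x−xᵢ|+|y−yᵢ|) = Σwᵢ|x−xᵢ| + Σwᵢ|y−yᵢ|, so x and y are optimised independently as 1-D weighted medians.
Total weight W = 165; half = 82.5.
x-coordinate, sorted with cumulative weight:
  x=1 (Eastvale, w=50) cum 50
  x=3 (Westmoor, w=25) cum 75
  x=4 (Northgate, w=30) cum 105  ← median
  x=9 (Southcross, w=60) cum 165
⇒ x* = 4
y-coordinate, sorted with cumulative weight:
  y=3 (Westmoor, w=25) cum 25
  y=4 (Northgate, w=30) cum 55
  y=5 (Eastvale, w=50) cum 105  ← median
  y=9 (Southcross, w=60) cum 165
⇒ y* = 5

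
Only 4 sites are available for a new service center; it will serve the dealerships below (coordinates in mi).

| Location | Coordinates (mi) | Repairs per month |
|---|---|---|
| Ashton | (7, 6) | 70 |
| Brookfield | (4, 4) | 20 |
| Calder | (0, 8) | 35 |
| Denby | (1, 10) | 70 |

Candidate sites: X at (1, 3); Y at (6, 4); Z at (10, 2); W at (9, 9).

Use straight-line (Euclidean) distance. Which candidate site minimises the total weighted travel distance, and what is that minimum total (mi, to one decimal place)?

Y, total 995.6 mi

Total weighted distance at each candidate:
  X (1, 3): total = 1201.3
  Y (6, 4): total = 995.6
  Z (10, 2): total = 1727.6
  W (9, 9): total = 1275.1
Minimum is at Y with total 995.6 mi.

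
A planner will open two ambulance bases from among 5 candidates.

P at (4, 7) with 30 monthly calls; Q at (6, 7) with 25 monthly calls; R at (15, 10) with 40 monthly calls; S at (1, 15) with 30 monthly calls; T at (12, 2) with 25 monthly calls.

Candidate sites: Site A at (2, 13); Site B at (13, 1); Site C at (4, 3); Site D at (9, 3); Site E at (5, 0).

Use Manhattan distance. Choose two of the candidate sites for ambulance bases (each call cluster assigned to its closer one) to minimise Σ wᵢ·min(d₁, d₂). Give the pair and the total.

Evaluate every pair (each demand assigned to the nearer of the two):
  {Site A, Site B}: total = 1070
  {Site A, Site D}: total = 1125
  {Site B, Site C}: total = 1210
  {Site A, Site C}: total = 1225
  {Site C, Site D}: total = 1340
  {Site A, Site E}: total = 1395
  {Site B, Site E}: total = 1500
  {Site B, Site D}: total = 1535
  {Site D, Site E}: total = 1605
  {Site C, Site E}: total = 1665
Best pair: {Site A, Site B} with total 1070.

{Site A, Site B}, total 1070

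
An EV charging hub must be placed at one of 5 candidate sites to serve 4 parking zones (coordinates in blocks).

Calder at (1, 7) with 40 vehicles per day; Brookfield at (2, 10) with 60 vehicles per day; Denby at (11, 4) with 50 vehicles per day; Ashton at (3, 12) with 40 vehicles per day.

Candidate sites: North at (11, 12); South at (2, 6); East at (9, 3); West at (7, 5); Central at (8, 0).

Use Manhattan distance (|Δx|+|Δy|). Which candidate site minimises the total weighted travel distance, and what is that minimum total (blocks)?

Total weighted distance at each candidate:
  North (11, 12): total = 1980
  South (2, 6): total = 1150
  East (9, 3): total = 2070
  West (7, 5): total = 1610
  Central (8, 0): total = 2550
Minimum is at South with total 1150 blocks.

South, total 1150 blocks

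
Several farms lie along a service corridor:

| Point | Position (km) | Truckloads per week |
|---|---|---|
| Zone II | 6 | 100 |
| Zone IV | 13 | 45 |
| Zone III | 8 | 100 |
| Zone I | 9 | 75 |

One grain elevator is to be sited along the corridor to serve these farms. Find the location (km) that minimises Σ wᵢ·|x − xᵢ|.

For a sum of weighted absolute distances on a line, the optimum is the weighted median (not the mean). Total weight W = 320; half-weight = 160.
Sort by position and accumulate weight:
  km 6 (Zone II, w=100) → cum 100
  km 8 (Zone III, w=100) → cum 200  ≥ 160 → median here
  km 9 (Zone I, w=75) → cum 275
  km 13 (Zone IV, w=45) → cum 320
Optimal location: km 8.

x = 8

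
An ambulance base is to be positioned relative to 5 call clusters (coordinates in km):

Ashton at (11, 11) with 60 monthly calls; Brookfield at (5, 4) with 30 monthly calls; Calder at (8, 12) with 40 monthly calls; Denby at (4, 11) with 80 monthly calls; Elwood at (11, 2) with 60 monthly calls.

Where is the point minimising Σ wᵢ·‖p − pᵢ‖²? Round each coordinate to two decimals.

The minimiser of Σwᵢ‖p−pᵢ‖² is the weighted centroid p* = (Σwᵢpᵢ)/(Σwᵢ).
Σwᵢ = 270.
Σwᵢxᵢ = 60·11 + 30·5 + 40·8 + 80·4 + 60·11 = 2110.
Σwᵢyᵢ = 60·11 + 30·4 + 40·12 + 80·11 + 60·2 = 2260.
x* = 2110/270 = 7.81, y* = 2260/270 = 8.37.

(7.81, 8.37)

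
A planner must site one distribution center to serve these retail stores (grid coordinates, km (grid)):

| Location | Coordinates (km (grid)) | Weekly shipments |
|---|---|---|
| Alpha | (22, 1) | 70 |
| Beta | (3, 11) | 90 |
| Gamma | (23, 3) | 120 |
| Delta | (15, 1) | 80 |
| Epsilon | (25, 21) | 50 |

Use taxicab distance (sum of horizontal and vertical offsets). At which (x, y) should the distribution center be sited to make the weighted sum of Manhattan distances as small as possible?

Manhattan distance separates: Σwᵢ(|x−xᵢ|+|y−yᵢ|) = Σwᵢ|x−xᵢ| + Σwᵢ|y−yᵢ|, so x and y are optimised independently as 1-D weighted medians.
Total weight W = 410; half = 205.
x-coordinate, sorted with cumulative weight:
  x=3 (Beta, w=90) cum 90
  x=15 (Delta, w=80) cum 170
  x=22 (Alpha, w=70) cum 240  ← median
  x=23 (Gamma, w=120) cum 360
  x=25 (Epsilon, w=50) cum 410
⇒ x* = 22
y-coordinate, sorted with cumulative weight:
  y=1 (Alpha, w=70) cum 70
  y=1 (Delta, w=80) cum 150
  y=3 (Gamma, w=120) cum 270  ← median
  y=11 (Beta, w=90) cum 360
  y=21 (Epsilon, w=50) cum 410
⇒ y* = 3

(22, 3)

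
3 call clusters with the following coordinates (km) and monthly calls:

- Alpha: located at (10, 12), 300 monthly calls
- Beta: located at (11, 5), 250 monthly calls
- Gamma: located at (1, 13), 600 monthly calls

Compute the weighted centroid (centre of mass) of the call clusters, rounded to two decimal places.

The minimiser of Σwᵢ‖p−pᵢ‖² is the weighted centroid p* = (Σwᵢpᵢ)/(Σwᵢ).
Σwᵢ = 1150.
Σwᵢxᵢ = 300·10 + 250·11 + 600·1 = 6350.
Σwᵢyᵢ = 300·12 + 250·5 + 600·13 = 12650.
x* = 6350/1150 = 5.52, y* = 12650/1150 = 11.00.

(5.52, 11.00)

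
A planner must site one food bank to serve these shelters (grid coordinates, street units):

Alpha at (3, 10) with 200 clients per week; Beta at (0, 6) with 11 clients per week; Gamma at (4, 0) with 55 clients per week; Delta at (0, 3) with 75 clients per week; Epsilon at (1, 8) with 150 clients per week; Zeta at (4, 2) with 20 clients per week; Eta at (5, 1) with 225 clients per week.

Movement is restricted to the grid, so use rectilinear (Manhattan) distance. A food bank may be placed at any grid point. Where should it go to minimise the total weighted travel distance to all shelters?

Manhattan distance separates: Σwᵢ(|x−xᵢ|+|y−yᵢ|) = Σwᵢ|x−xᵢ| + Σwᵢ|y−yᵢ|, so x and y are optimised independently as 1-D weighted medians.
Total weight W = 736; half = 368.
x-coordinate, sorted with cumulative weight:
  x=0 (Beta, w=11) cum 11
  x=0 (Delta, w=75) cum 86
  x=1 (Epsilon, w=150) cum 236
  x=3 (Alpha, w=200) cum 436  ← median
  x=4 (Gamma, w=55) cum 491
  x=4 (Zeta, w=20) cum 511
  x=5 (Eta, w=225) cum 736
⇒ x* = 3
y-coordinate, sorted with cumulative weight:
  y=0 (Gamma, w=55) cum 55
  y=1 (Eta, w=225) cum 280
  y=2 (Zeta, w=20) cum 300
  y=3 (Delta, w=75) cum 375  ← median
  y=6 (Beta, w=11) cum 386
  y=8 (Epsilon, w=150) cum 536
  y=10 (Alpha, w=200) cum 736
⇒ y* = 3

(3, 3)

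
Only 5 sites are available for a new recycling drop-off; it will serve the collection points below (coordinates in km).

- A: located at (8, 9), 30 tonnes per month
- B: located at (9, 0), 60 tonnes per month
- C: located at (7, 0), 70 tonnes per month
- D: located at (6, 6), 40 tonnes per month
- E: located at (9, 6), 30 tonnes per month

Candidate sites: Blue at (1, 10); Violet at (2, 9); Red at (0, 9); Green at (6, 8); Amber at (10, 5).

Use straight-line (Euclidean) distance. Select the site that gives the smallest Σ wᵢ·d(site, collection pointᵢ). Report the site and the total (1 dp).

Amber, total 1055.6 km

Total weighted distance at each candidate:
  Blue (1, 10): total = 2321.3
  Violet (2, 9): total = 2013.3
  Red (0, 9): total = 2354.7
  Green (6, 8): total = 1332.2
  Amber (10, 5): total = 1055.6
Minimum is at Amber with total 1055.6 km.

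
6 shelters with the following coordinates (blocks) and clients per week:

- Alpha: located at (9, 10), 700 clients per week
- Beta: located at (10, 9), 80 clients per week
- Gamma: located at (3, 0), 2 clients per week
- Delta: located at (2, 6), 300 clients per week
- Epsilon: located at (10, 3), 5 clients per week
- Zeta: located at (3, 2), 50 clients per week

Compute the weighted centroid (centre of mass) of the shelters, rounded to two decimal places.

(6.95, 8.47)

The minimiser of Σwᵢ‖p−pᵢ‖² is the weighted centroid p* = (Σwᵢpᵢ)/(Σwᵢ).
Σwᵢ = 1137.
Σwᵢxᵢ = 700·9 + 80·10 + 2·3 + 300·2 + 5·10 + 50·3 = 7906.
Σwᵢyᵢ = 700·10 + 80·9 + 2·0 + 300·6 + 5·3 + 50·2 = 9635.
x* = 7906/1137 = 6.95, y* = 9635/1137 = 8.47.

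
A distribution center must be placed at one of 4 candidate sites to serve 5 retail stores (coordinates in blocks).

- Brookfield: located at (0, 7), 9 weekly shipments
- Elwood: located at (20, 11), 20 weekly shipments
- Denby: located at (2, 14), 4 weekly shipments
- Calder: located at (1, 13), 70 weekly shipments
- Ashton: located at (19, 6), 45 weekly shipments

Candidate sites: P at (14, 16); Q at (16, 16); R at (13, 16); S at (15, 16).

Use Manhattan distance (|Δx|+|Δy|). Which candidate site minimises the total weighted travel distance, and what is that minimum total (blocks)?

Total weighted distance at each candidate:
  P (14, 16): total = 2278
  Q (16, 16): total = 2314
  R (13, 16): total = 2260
  S (15, 16): total = 2296
Minimum is at R with total 2260 blocks.

R, total 2260 blocks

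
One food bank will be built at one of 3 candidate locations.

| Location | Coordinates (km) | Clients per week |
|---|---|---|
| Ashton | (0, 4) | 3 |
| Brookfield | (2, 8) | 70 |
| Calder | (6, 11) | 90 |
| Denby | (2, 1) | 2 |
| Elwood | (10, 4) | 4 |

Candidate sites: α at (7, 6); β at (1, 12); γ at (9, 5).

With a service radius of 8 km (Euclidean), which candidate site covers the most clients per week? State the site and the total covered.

Coverage radius r = 8 km; a point is covered iff (Δx)²+(Δy)² ≤ 8² = 64.
  α (7, 6): covers {Ashton, Brookfield, Calder, Denby, Elwood} → 169
  β (1, 12): covers {Brookfield, Calder} → 160
  γ (9, 5): covers {Brookfield, Calder, Elwood} → 164
Maximum coverage at α: 169 clients per week.

α, covering 169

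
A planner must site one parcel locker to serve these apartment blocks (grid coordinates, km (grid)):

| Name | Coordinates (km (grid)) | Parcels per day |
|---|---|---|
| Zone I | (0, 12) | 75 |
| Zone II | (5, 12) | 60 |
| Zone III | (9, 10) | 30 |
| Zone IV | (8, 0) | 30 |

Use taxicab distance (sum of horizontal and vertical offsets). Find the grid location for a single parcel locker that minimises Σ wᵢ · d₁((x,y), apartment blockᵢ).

(5, 12)

Manhattan distance separates: Σwᵢ(|x−xᵢ|+|y−yᵢ|) = Σwᵢ|x−xᵢ| + Σwᵢ|y−yᵢ|, so x and y are optimised independently as 1-D weighted medians.
Total weight W = 195; half = 97.5.
x-coordinate, sorted with cumulative weight:
  x=0 (Zone I, w=75) cum 75
  x=5 (Zone II, w=60) cum 135  ← median
  x=8 (Zone IV, w=30) cum 165
  x=9 (Zone III, w=30) cum 195
⇒ x* = 5
y-coordinate, sorted with cumulative weight:
  y=0 (Zone IV, w=30) cum 30
  y=10 (Zone III, w=30) cum 60
  y=12 (Zone I, w=75) cum 135  ← median
  y=12 (Zone II, w=60) cum 195
⇒ y* = 12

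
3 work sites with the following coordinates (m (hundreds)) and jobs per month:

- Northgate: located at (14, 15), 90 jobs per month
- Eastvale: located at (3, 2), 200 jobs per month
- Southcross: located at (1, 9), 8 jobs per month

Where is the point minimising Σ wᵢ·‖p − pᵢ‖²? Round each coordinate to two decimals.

The minimiser of Σwᵢ‖p−pᵢ‖² is the weighted centroid p* = (Σwᵢpᵢ)/(Σwᵢ).
Σwᵢ = 298.
Σwᵢxᵢ = 90·14 + 200·3 + 8·1 = 1868.
Σwᵢyᵢ = 90·15 + 200·2 + 8·9 = 1822.
x* = 1868/298 = 6.27, y* = 1822/298 = 6.11.

(6.27, 6.11)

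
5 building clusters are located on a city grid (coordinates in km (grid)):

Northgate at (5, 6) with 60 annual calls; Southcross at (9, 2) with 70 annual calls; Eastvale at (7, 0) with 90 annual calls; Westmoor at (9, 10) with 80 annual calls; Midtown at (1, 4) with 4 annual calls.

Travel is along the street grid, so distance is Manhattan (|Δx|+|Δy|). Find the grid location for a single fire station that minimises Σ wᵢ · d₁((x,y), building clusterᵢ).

(7, 2)

Manhattan distance separates: Σwᵢ(|x−xᵢ|+|y−yᵢ|) = Σwᵢ|x−xᵢ| + Σwᵢ|y−yᵢ|, so x and y are optimised independently as 1-D weighted medians.
Total weight W = 304; half = 152.
x-coordinate, sorted with cumulative weight:
  x=1 (Midtown, w=4) cum 4
  x=5 (Northgate, w=60) cum 64
  x=7 (Eastvale, w=90) cum 154  ← median
  x=9 (Southcross, w=70) cum 224
  x=9 (Westmoor, w=80) cum 304
⇒ x* = 7
y-coordinate, sorted with cumulative weight:
  y=0 (Eastvale, w=90) cum 90
  y=2 (Southcross, w=70) cum 160  ← median
  y=4 (Midtown, w=4) cum 164
  y=6 (Northgate, w=60) cum 224
  y=10 (Westmoor, w=80) cum 304
⇒ y* = 2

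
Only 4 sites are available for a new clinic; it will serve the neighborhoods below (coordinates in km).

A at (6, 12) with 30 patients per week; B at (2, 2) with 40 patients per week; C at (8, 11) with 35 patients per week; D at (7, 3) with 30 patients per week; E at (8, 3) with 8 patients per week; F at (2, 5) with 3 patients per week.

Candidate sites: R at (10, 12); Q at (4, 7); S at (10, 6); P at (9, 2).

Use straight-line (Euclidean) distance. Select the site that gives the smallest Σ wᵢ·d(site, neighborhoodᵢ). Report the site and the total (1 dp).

Q, total 778.7 km

Total weighted distance at each candidate:
  R (10, 12): total = 1100.8
  Q (4, 7): total = 778.7
  S (10, 6): total = 942.9
  P (9, 2): total = 1011.4
Minimum is at Q with total 778.7 km.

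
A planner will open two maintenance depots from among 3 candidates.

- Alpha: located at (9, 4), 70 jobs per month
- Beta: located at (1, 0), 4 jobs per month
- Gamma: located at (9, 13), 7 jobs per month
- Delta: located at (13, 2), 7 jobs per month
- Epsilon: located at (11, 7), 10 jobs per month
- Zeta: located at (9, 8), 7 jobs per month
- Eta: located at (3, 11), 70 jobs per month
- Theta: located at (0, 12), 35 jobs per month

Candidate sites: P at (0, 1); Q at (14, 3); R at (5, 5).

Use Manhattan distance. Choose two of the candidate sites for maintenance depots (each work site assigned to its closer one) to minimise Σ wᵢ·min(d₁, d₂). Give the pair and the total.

Evaluate every pair (each demand assigned to the nearer of the two):
  {Q, R}: total = 1583
  {P, R}: total = 1593
  {P, Q}: total = 1982
Best pair: {Q, R} with total 1583.

{Q, R}, total 1583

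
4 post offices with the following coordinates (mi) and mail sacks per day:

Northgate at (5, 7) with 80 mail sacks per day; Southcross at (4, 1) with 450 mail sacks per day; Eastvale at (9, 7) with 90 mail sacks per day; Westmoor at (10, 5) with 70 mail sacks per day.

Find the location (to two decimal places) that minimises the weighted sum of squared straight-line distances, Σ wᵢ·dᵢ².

(5.38, 2.88)

The minimiser of Σwᵢ‖p−pᵢ‖² is the weighted centroid p* = (Σwᵢpᵢ)/(Σwᵢ).
Σwᵢ = 690.
Σwᵢxᵢ = 80·5 + 450·4 + 90·9 + 70·10 = 3710.
Σwᵢyᵢ = 80·7 + 450·1 + 90·7 + 70·5 = 1990.
x* = 3710/690 = 5.38, y* = 1990/690 = 2.88.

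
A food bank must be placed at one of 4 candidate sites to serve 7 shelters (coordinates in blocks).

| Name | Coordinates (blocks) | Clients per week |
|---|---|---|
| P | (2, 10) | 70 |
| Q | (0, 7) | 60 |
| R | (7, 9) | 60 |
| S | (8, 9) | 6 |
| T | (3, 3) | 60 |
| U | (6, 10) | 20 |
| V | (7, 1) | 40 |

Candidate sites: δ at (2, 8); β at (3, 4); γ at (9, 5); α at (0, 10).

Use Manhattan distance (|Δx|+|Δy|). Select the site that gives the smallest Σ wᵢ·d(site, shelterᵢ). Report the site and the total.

Total weighted distance at each candidate:
  δ (2, 8): total = 1682
  β (3, 4): total = 1970
  γ (9, 5): total = 2770
  α (0, 10): total = 2214
Minimum is at δ with total 1682 blocks.

δ, total 1682 blocks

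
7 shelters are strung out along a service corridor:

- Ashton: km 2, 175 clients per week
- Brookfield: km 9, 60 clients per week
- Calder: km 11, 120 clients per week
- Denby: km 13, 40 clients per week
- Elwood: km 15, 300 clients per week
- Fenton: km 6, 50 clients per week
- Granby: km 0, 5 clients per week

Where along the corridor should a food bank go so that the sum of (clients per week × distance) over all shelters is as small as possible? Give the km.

For a sum of weighted absolute distances on a line, the optimum is the weighted median (not the mean). Total weight W = 750; half-weight = 375.
Sort by position and accumulate weight:
  km 0 (Granby, w=5) → cum 5
  km 2 (Ashton, w=175) → cum 180
  km 6 (Fenton, w=50) → cum 230
  km 9 (Brookfield, w=60) → cum 290
  km 11 (Calder, w=120) → cum 410  ≥ 375 → median here
  km 13 (Denby, w=40) → cum 450
  km 15 (Elwood, w=300) → cum 750
Optimal location: km 11.

x = 11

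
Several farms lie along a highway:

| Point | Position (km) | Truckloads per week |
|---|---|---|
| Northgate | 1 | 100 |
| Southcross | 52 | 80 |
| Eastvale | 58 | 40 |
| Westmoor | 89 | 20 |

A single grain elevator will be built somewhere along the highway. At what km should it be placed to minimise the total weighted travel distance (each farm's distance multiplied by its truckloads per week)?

For a sum of weighted absolute distances on a line, the optimum is the weighted median (not the mean). Total weight W = 240; half-weight = 120.
Sort by position and accumulate weight:
  km 1 (Northgate, w=100) → cum 100
  km 52 (Southcross, w=80) → cum 180  ≥ 120 → median here
  km 58 (Eastvale, w=40) → cum 220
  km 89 (Westmoor, w=20) → cum 240
Optimal location: km 52.

x = 52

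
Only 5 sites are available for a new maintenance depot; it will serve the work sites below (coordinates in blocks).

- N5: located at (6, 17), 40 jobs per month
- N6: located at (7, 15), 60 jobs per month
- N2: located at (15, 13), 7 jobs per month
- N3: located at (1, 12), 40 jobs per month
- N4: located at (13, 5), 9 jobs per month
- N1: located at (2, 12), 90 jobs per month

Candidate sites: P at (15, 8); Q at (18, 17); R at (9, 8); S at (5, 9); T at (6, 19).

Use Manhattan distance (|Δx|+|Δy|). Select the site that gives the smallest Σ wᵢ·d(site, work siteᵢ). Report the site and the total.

S, total 1866 blocks

Total weighted distance at each candidate:
  P (15, 8): total = 3950
  Q (18, 17): total = 4232
  R (9, 8): total = 2630
  S (5, 9): total = 1866
  T (6, 19): total = 2144
Minimum is at S with total 1866 blocks.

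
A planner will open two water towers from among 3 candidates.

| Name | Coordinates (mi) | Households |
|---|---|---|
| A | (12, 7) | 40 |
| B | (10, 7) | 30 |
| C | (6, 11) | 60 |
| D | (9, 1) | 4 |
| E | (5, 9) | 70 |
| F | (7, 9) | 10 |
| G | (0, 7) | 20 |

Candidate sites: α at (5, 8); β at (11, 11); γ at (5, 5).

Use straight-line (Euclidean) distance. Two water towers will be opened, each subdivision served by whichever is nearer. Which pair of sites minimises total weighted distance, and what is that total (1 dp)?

{α, β}, total 704.9

Evaluate every pair (each demand assigned to the nearer of the two):
  {α, β}: total = 704.9
  {α, γ}: total = 842.5
  {β, γ}: total = 1043.7
Best pair: {α, β} with total 704.9.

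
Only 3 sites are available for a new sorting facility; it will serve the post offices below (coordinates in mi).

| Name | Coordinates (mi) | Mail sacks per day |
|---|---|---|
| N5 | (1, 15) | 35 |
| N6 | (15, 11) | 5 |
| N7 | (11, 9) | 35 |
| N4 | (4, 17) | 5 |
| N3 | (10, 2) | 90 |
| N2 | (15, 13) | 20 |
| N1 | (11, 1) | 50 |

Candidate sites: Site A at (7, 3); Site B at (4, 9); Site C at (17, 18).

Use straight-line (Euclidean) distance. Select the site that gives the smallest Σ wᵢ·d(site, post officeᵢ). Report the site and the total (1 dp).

Total weighted distance at each candidate:
  Site A (7, 3): total = 1614.5
  Site B (4, 9): total = 2171.0
  Site C (17, 18): total = 3630.8
Minimum is at Site A with total 1614.5 mi.

Site A, total 1614.5 mi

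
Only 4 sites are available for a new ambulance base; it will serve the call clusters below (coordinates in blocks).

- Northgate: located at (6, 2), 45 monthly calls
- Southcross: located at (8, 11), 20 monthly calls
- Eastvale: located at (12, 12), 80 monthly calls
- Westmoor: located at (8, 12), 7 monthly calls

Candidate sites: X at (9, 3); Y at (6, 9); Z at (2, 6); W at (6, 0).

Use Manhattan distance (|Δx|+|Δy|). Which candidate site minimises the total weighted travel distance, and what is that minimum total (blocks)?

Y, total 1150 blocks

Total weighted distance at each candidate:
  X (9, 3): total = 1390
  Y (6, 9): total = 1150
  Z (2, 6): total = 1944
  W (6, 0): total = 1888
Minimum is at Y with total 1150 blocks.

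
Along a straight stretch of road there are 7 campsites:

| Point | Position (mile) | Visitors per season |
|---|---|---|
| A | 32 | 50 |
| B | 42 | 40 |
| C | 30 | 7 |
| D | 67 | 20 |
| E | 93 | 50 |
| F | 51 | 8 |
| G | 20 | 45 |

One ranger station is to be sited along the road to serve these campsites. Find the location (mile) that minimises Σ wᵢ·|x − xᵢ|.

x = 42

For a sum of weighted absolute distances on a line, the optimum is the weighted median (not the mean). Total weight W = 220; half-weight = 110.
Sort by position and accumulate weight:
  mile 20 (G, w=45) → cum 45
  mile 30 (C, w=7) → cum 52
  mile 32 (A, w=50) → cum 102
  mile 42 (B, w=40) → cum 142  ≥ 110 → median here
  mile 51 (F, w=8) → cum 150
  mile 67 (D, w=20) → cum 170
  mile 93 (E, w=50) → cum 220
Optimal location: mile 42.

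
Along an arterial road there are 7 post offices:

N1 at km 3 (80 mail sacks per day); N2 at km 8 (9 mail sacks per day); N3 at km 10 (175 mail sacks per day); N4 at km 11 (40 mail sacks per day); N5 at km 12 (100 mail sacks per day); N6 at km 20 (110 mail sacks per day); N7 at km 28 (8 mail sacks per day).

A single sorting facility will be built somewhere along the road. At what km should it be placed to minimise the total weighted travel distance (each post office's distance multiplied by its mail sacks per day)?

For a sum of weighted absolute distances on a line, the optimum is the weighted median (not the mean). Total weight W = 522; half-weight = 261.
Sort by position and accumulate weight:
  km 3 (N1, w=80) → cum 80
  km 8 (N2, w=9) → cum 89
  km 10 (N3, w=175) → cum 264  ≥ 261 → median here
  km 11 (N4, w=40) → cum 304
  km 12 (N5, w=100) → cum 404
  km 20 (N6, w=110) → cum 514
  km 28 (N7, w=8) → cum 522
Optimal location: km 10.

x = 10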